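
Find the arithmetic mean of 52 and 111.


AM = (52 + 111)/2 = 163/2 = 81.5

AM = 81.5


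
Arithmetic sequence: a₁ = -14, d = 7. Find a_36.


aₙ = a₁ + (n-1)d
= -14 + (36-1)×7
= -14 + 245
= 231

a_36 = 231


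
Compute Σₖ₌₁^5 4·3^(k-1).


Sₙ = 4×(3^5 - 1)/(3 - 1)
= 4×(243 - 1)/2
= 4×242/2
= 484

S_5 = 484


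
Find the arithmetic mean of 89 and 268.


AM = (89 + 268)/2 = 357/2 = 178.5

AM = 178.5


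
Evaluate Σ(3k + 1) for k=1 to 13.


Σ(3k+1) = 3·Σk + 1·n
= 3·91 + 1·13
= 273 + 13 = 286

Σ = 286


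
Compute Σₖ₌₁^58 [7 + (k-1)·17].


aₙ = 7 + (58-1)×17 = 976
Sₙ = n(a₁+aₙ)/2 = 58×(7+976)/2
= 58×983/2 = 28507

S_58 = 28507


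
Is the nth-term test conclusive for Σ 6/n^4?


lim(n→∞) 6/n^4 = 0
lim aₙ = 0 → nth-term test is INCONCLUSIVE
(Need other tests; this is actually a convergent p-series with p=4 > 1)

Inconclusive (lim aₙ = 0; need another test)


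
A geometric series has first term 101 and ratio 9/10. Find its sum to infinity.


S∞ = a₁/(1-r) = 101/(1 - 9/10)
= 101/(1/10)
= 1010

S∞ = 1010


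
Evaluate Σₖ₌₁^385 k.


n(n+1)/2 = 385×386/2 = 148610/2 = 74305

Σk = 74305


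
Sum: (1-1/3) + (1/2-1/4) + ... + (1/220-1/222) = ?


Telescoping with gap 2: two head and two tail terms survive.
= (1 + 1/2) - (1/221 + 1/222)
= 3/2 - 1/221 - 1/222 = 36575/24531

Sum = 36575/24531


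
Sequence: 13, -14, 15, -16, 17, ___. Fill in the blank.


Pattern: alternating sign, magnitude arithmetic (d=1)
Terms: 13, -14, 15, -16, 17
Next term = -18

Next term = -18


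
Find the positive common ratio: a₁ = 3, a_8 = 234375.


r^(n-1) = aₙ/a₁
r^7 = 234375/3 = 78125
r = 78125^(1/7)
= 5

r = 5


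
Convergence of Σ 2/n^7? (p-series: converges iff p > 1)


p-series test: Σ c/n^p converges if p > 1, diverges if p ≤ 1 (constant c > 0 doesn't affect convergence).
p = 7
7 > 1 → CONVERGES

Converges (p = 7 > 1)


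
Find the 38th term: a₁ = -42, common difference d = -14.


aₙ = a₁ + (n-1)d
= -42 + (38-1)×-14
= -42 - 518
= -560

a_38 = -560


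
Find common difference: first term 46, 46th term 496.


d = (aₙ - a₁)/(n-1)
= (496 - 46)/(46-1)
= 450/45 = 10

d = 10


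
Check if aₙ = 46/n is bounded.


a₁ = 46, a₂ = 46/2, a₃ = 46/3, ...
0 < aₙ ≤ 46 for all n ≥ 1
Lower bound: 0, Upper bound: 46
The sequence IS bounded

Bounded (0 < aₙ ≤ 46)


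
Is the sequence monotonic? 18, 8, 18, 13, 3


Differences: -10, 10, -5, -10
Difference at position 2 is +10 (> 0) but position 1 is -10 (< 0) — sequence both rises and falls
→ NOT monotonic

Not monotonic


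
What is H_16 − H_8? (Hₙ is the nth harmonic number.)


Σₖ₌9^16 1/k = 1/9 + 1/10 + 1/11 + 1/12 + 1/13 + 1/14 + 1/15 + 1/16
= 95549/144144
≈ 0.6629

Sum = 95549/144144 ≈ 0.6629


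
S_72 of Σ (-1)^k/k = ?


S = -1 + 1/2 - 1/3 + 1/4 - 1/5 + 1/6 - 1/7 + 1/8 ± ...
= -0.6863
(Full series converges to -ln(2) ≈ -0.6931)

S_72 = -0.6863


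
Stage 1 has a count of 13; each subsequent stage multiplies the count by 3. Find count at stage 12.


aₙ = a₁·r^(n-1)
= 13×3^11
= 13×177147
= 2302911

a_12 = 2302911


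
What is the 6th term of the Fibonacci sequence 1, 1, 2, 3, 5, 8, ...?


Fibonacci sequence: 1, 1, 2, 3, 5, 8
F(6) = 8

F(6) = 8


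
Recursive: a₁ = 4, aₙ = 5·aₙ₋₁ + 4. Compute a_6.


Computing step by step:
a_1 = 4
a_2 = 24
a_3 = 124
a_4 = 624
a_5 = 3124
a_6 = 15624


a_6 = 15624


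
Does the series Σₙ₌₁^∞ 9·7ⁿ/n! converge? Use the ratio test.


aₙ = 9·7^n/n!
a_{n+1}/aₙ = 7^(n+1)/(n+1)! × n!/7^n  (constant 9 cancels)
= 7/(n+1)
L = lim(n→∞) 7/(n+1) = 0
L < 1 → series CONVERGES

Converges (ratio test: L = 0 < 1)


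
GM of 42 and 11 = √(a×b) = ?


GM = √(42×11) = √462 = 21.4942

GM = 21.4942


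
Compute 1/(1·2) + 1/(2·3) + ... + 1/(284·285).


1/(k(k+1)) = 1/k - 1/(k+1) (partial fractions)
Telescoping: Σ = 1 - 1/285 = 284/285

Sum = 284/285


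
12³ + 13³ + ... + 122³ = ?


Σₖ₌12^122 k³ = [122·123/2]² − [11·12/2]²
= 56295009 − 4356 = 56290653

Σk³ = 56290653


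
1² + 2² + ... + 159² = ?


n = 159
n(n+1)(2n+1)/6 = 159×160×319/6
= 8115360/6 = 1352560

Σk² = 1352560


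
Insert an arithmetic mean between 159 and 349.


AM = (159 + 349)/2 = 508/2 = 254

AM = 254


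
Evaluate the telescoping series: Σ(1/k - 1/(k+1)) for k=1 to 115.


Telescoping: adjacent terms cancel.
= 1/1 - 1/116
= 1 - 1/116 = 115/116

Sum = 115/116


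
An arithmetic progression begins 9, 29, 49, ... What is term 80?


aₙ = a₁ + (n-1)d
= 9 + (80-1)×20
= 9 + 1580
= 1589

a_80 = 1589


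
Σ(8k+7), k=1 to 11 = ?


Σ(8k+7) = 8·Σk + 7·n
= 8·66 + 7·11
= 528 + 77 = 605

Σ = 605


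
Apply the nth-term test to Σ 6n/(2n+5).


lim(n→∞) 6n/(2n+5) = 6/2 = 3  (divide numerator and denominator by n)
lim aₙ = 3 ≠ 0 → series DIVERGES

Diverges (lim aₙ = 3 ≠ 0)


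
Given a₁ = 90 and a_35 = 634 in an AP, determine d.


d = (aₙ - a₁)/(n-1)
= (634 - 90)/(35-1)
= 544/34 = 16

d = 16


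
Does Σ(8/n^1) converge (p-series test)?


p-series test: Σ c/n^p converges if p > 1, diverges if p ≤ 1 (constant c > 0 doesn't affect convergence).
p = 1
1 ≤ 1 → DIVERGES

Diverges (p = 1 ≤ 1)


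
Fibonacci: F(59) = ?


Fibonacci sequence: 1, 1, 2, 3, 5, 8, 13, 21, 34, 55, 89, ...
F(59) = 956722026041

F(59) = 956722026041


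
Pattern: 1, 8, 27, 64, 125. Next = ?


Pattern: perfect cubes: n³
Terms: 1, 8, 27, 64, 125
Next term = 216

Next term = 216


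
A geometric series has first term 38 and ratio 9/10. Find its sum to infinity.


S∞ = a₁/(1-r) = 38/(1 - 9/10)
= 38/(1/10)
= 380

S∞ = 380


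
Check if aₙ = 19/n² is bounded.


a₁ = 19, a₂ = 19/4, a₃ = 19/9, ...
0 < aₙ ≤ 19 for all n ≥ 1
The sequence IS bounded

Bounded (0 < aₙ ≤ 19)


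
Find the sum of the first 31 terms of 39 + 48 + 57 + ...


aₙ = 39 + (31-1)×9 = 309
Sₙ = n(a₁+aₙ)/2 = 31×(39+309)/2
= 31×348/2 = 5394

S_31 = 5394


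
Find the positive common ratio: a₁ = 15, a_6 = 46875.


r^(n-1) = aₙ/a₁
r^5 = 46875/15 = 3125
r = 3125^(1/5)
= 5

r = 5


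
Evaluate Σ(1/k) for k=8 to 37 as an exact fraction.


Σₖ₌8^37 1/k = 1/8 + 1/9 + 1/10 + ... + 1/37
= 111627652111399/69388720221600
≈ 1.6087

Sum = 111627652111399/69388720221600 ≈ 1.6087


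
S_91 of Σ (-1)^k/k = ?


S = -1 + 1/2 - 1/3 + 1/4 - 1/5 + 1/6 - 1/7 + 1/8 ± ...
= -0.6986
(Full series converges to -ln(2) ≈ -0.6931)

S_91 = -0.6986


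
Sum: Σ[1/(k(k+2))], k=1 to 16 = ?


1/(k(k+2)) = (1/2)·(1/k - 1/(k+2)) (partial fractions)
Telescoping: Σ = (1/2)·(1 + 1/2 - 1/17 - 1/18) = 106/153

Sum = 106/153


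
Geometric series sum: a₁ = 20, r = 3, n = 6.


Sₙ = 20×(3^6 - 1)/(3 - 1)
= 20×(729 - 1)/2
= 20×728/2
= 7280

S_6 = 7280


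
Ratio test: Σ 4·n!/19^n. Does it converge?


aₙ = 4·n!/19^n
a_{n+1}/aₙ = (n+1)!/19^(n+1) × 19^n/n!  (constant 4 cancels)
= (n+1)/19
L = lim(n→∞) (n+1)/19 = ∞
L > 1 → series DIVERGES

Diverges (ratio test: L = ∞ > 1)


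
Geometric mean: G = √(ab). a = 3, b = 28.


GM = √(3×28) = √84 = 9.1652

GM = 9.1652


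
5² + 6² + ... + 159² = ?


Σₖ₌5^159 k² = Σₖ₌₁^159 k² − Σₖ₌₁^4 k²
= 159·160·319/6 − 4·5·9/6
= 1352560 − 30 = 1352530

Σk² = 1352530


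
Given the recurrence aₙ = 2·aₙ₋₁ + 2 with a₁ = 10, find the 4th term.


Computing step by step:
a_1 = 10
a_2 = 22
a_3 = 46
a_4 = 94


a_4 = 94


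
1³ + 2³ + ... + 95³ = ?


n(n+1)/2 = 95×96/2 = 4560
Σk³ = 4560² = 20793600

Σk³ = 20793600


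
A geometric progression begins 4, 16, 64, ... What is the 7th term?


aₙ = a₁·r^(n-1)
= 4×4^6
= 4×4096
= 16384

a_7 = 16384


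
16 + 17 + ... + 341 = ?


Σₖ₌16^341 k = Σₖ₌₁^341 k − Σₖ₌₁^15 k
= 341·342/2 − 15·16/2
= 58311 − 120 = 58191

Σk = 58191


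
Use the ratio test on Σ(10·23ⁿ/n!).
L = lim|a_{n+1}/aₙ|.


aₙ = 10·23^n/n!
a_{n+1}/aₙ = 23^(n+1)/(n+1)! × n!/23^n  (constant 10 cancels)
= 23/(n+1)
L = lim(n→∞) 23/(n+1) = 0
L < 1 → series CONVERGES

Converges (ratio test: L = 0 < 1)


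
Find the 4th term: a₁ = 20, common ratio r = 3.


aₙ = a₁·r^(n-1)
= 20×3^3
= 20×27
= 540

a_4 = 540


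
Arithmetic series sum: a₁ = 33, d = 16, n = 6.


aₙ = 33 + (6-1)×16 = 113
Sₙ = n(a₁+aₙ)/2 = 6×(33+113)/2
= 6×146/2 = 438

S_6 = 438


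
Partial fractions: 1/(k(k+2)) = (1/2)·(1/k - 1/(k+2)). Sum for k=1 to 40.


1/(k(k+2)) = (1/2)·(1/k - 1/(k+2)) (partial fractions)
Telescoping: Σ = (1/2)·(1 + 1/2 - 1/41 - 1/42) = 625/861

Sum = 625/861


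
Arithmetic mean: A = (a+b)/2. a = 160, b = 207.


AM = (160 + 207)/2 = 367/2 = 183.5

AM = 183.5


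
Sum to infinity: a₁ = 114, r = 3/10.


S∞ = a₁/(1-r) = 114/(1 - 3/10)
= 114/(7/10)
= 1140/7

S∞ = 1140/7


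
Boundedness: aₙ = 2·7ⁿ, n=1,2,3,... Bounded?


aₙ = 2·7ⁿ → as n→∞, aₙ→∞ (since base 7 > 1)
No finite upper bound exists
The sequence is UNBOUNDED

Unbounded (aₙ → ∞ as n → ∞)


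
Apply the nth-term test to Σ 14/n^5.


lim(n→∞) 14/n^5 = 0
lim aₙ = 0 → nth-term test is INCONCLUSIVE
(Need other tests; this is actually a convergent p-series with p=5 > 1)

Inconclusive (lim aₙ = 0; need another test)


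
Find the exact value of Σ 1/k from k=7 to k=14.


Σₖ₌7^14 1/k = 1/7 + 1/8 + 1/9 + 1/10 + 1/11 + 1/12 + 1/13 + 1/14
= 288851/360360
≈ 0.8016

Sum = 288851/360360 ≈ 0.8016


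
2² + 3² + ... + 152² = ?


Σₖ₌2^152 k² = Σₖ₌₁^152 k² − Σₖ₌₁^1 k²
= 152·153·305/6 − 1·2·3/6
= 1182180 − 1 = 1182179

Σk² = 1182179


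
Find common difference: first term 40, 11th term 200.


d = (aₙ - a₁)/(n-1)
= (200 - 40)/(11-1)
= 160/10 = 16

d = 16


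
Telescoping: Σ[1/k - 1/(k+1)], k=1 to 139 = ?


Telescoping: adjacent terms cancel.
= 1/1 - 1/140
= 1 - 1/140 = 139/140

Sum = 139/140


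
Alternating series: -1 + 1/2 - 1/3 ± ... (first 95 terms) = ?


S = -1 + 1/2 - 1/3 + 1/4 - 1/5 + 1/6 - 1/7 + 1/8 ± ...
= -0.6984
(Full series converges to -ln(2) ≈ -0.6931)

S_95 = -0.6984


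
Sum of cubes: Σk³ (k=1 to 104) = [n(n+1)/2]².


n(n+1)/2 = 104×105/2 = 5460
Σk³ = 5460² = 29811600

Σk³ = 29811600


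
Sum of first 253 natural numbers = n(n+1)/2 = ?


n(n+1)/2 = 253×254/2 = 64262/2 = 32131

Σk = 32131


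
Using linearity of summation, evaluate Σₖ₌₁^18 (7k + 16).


Σ(7k+16) = 7·Σk + 16·n
= 7·171 + 16·18
= 1197 + 288 = 1485

Σ = 1485


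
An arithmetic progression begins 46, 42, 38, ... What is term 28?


aₙ = a₁ + (n-1)d
= 46 + (28-1)×-4
= 46 - 108
= -62

a_28 = -62


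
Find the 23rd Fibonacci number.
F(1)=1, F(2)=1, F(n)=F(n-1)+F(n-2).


Fibonacci sequence: 1, 1, 2, 3, 5, 8, 13, 21, 34, 55, 89, ...
F(23) = 28657

F(23) = 28657


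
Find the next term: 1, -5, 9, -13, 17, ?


Pattern: alternating sign, magnitude arithmetic (d=4)
Terms: 1, -5, 9, -13, 17
Next term = -21

Next term = -21


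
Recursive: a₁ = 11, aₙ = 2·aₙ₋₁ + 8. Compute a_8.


Computing step by step:
a_1 = 11
a_2 = 30
a_3 = 68
a_4 = 144
a_5 = 296
a_6 = 600
a_7 = 1208
a_8 = 2424


a_8 = 2424


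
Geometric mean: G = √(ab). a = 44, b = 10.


GM = √(44×10) = √440 = 20.9762

GM = 20.9762


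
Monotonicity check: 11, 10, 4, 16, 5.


Differences: -1, -6, 12, -11
Difference at position 3 is +12 (> 0) but position 1 is -1 (< 0) — sequence both rises and falls
→ NOT monotonic

Not monotonic


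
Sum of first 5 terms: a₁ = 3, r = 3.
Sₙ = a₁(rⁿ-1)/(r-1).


Sₙ = 3×(3^5 - 1)/(3 - 1)
= 3×(243 - 1)/2
= 3×242/2
= 363

S_5 = 363


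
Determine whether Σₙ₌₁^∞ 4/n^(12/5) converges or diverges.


p-series test: Σ c/n^p converges if p > 1, diverges if p ≤ 1 (constant c > 0 doesn't affect convergence).
p = 12/5
12/5 > 1 → CONVERGES

Converges (p = 12/5 > 1)


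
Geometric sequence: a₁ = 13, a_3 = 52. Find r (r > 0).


r^(n-1) = aₙ/a₁
r^2 = 52/13 = 4
r = 4^(1/2)
= ±2; taking r > 0 gives r = 2

r = 2


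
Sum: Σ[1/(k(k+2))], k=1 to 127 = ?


1/(k(k+2)) = (1/2)·(1/k - 1/(k+2)) (partial fractions)
Telescoping: Σ = (1/2)·(1 + 1/2 - 1/128 - 1/129) = 24511/33024

Sum = 24511/33024


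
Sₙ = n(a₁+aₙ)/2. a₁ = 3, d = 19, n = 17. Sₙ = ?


aₙ = 3 + (17-1)×19 = 307
Sₙ = n(a₁+aₙ)/2 = 17×(3+307)/2
= 17×310/2 = 2635

S_17 = 2635


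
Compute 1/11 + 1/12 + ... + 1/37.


Σₖ₌11^37 1/k = 1/11 + 1/12 + 1/13 + ... + 1/37
= 88305332259139/69388720221600
≈ 1.2726

Sum = 88305332259139/69388720221600 ≈ 1.2726


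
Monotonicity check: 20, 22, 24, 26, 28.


Differences: 2, 2, 2, 2
All differences > 0 → strictly INCREASING

Monotonically increasing


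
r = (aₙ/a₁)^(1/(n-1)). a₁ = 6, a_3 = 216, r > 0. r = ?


r^(n-1) = aₙ/a₁
r^2 = 216/6 = 36
r = 36^(1/2)
= ±6; taking r > 0 gives r = 6

r = 6


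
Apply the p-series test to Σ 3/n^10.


p-series test: Σ c/n^p converges if p > 1, diverges if p ≤ 1 (constant c > 0 doesn't affect convergence).
p = 10
10 > 1 → CONVERGES

Converges (p = 10 > 1)


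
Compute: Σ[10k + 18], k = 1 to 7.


Σ(10k+18) = 10·Σk + 18·n
= 10·28 + 18·7
= 280 + 126 = 406

Σ = 406


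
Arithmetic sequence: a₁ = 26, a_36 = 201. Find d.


d = (aₙ - a₁)/(n-1)
= (201 - 26)/(36-1)
= 175/35 = 5

d = 5


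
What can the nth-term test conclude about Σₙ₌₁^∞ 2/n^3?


lim(n→∞) 2/n^3 = 0
lim aₙ = 0 → nth-term test is INCONCLUSIVE
(Need other tests; this is actually a convergent p-series with p=3 > 1)

Inconclusive (lim aₙ = 0; need another test)


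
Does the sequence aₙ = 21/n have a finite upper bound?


a₁ = 21, a₂ = 21/2, a₃ = 21/3, ...
0 < aₙ ≤ 21 for all n ≥ 1
Lower bound: 0, Upper bound: 21
The sequence IS bounded

Bounded (0 < aₙ ≤ 21)


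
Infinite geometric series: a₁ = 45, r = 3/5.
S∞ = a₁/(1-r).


S∞ = a₁/(1-r) = 45/(1 - 3/5)
= 45/(2/5)
= 225/2

S∞ = 225/2


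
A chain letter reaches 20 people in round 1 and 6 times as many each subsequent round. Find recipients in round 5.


aₙ = a₁·r^(n-1)
= 20×6^4
= 20×1296
= 25920

a_5 = 25920


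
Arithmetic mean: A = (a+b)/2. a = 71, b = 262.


AM = (71 + 262)/2 = 333/2 = 166.5

AM = 166.5


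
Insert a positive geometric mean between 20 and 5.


GM = √(20×5) = √100 = 10

GM = 10


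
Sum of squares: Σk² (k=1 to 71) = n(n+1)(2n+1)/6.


n = 71
n(n+1)(2n+1)/6 = 71×72×143/6
= 731016/6 = 121836

Σk² = 121836


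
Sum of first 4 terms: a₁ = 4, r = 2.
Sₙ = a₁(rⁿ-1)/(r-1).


Sₙ = 4×(2^4 - 1)/(2 - 1)
= 4×(16 - 1)/1
= 4×15/1
= 60

S_4 = 60


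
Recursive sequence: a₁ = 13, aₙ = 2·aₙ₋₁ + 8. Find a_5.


Computing step by step:
a_1 = 13
a_2 = 34
a_3 = 76
a_4 = 160
a_5 = 328


a_5 = 328


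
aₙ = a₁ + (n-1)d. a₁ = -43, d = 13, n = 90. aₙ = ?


aₙ = a₁ + (n-1)d
= -43 + (90-1)×13
= -43 + 1157
= 1114

a_90 = 1114


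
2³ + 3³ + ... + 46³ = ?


Σₖ₌2^46 k³ = [46·47/2]² − [1·2/2]²
= 1168561 − 1 = 1168560

Σk³ = 1168560


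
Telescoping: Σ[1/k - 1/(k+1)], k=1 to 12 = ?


Telescoping: adjacent terms cancel.
= 1/1 - 1/13
= 1 - 1/13 = 12/13

Sum = 12/13


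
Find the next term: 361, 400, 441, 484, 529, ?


Pattern: perfect squares: n²
Terms: 361, 400, 441, 484, 529
Next term = 576

Next term = 576


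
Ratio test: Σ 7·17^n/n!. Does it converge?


aₙ = 7·17^n/n!
a_{n+1}/aₙ = 17^(n+1)/(n+1)! × n!/17^n  (constant 7 cancels)
= 17/(n+1)
L = lim(n→∞) 17/(n+1) = 0
L < 1 → series CONVERGES

Converges (ratio test: L = 0 < 1)


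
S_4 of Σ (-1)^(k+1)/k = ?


S = 1 - 1/2 + 1/3 - 1/4
= 0.5833
(Full series converges to +ln(2) ≈ +0.6931)

S_4 = 0.5833


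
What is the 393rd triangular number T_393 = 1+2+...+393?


n(n+1)/2 = 393×394/2 = 154842/2 = 77421

Σk = 77421


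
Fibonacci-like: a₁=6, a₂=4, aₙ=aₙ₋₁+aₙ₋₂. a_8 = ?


Computing iteratively: 6, 4, 10, 14, 24, 38, 62, 100
a_8 = 100

a_8 = 100


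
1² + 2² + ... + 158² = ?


n = 158
n(n+1)(2n+1)/6 = 158×159×317/6
= 7963674/6 = 1327279

Σk² = 1327279


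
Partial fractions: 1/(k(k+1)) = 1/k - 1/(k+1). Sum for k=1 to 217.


1/(k(k+1)) = 1/k - 1/(k+1) (partial fractions)
Telescoping: Σ = 1 - 1/218 = 217/218

Sum = 217/218


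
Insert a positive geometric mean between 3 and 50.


GM = √(3×50) = √150 = 12.2474

GM = 12.2474


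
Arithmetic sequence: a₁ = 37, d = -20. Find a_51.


aₙ = a₁ + (n-1)d
= 37 + (51-1)×-20
= 37 - 1000
= -963

a_51 = -963


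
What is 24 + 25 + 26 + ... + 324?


Σₖ₌24^324 k = Σₖ₌₁^324 k − Σₖ₌₁^23 k
= 324·325/2 − 23·24/2
= 52650 − 276 = 52374

Σk = 52374


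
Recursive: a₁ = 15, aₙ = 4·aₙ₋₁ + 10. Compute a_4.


Computing step by step:
a_1 = 15
a_2 = 70
a_3 = 290
a_4 = 1170


a_4 = 1170


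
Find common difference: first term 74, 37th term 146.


d = (aₙ - a₁)/(n-1)
= (146 - 74)/(37-1)
= 72/36 = 2

d = 2


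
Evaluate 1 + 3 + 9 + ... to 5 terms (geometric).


Sₙ = 1×(3^5 - 1)/(3 - 1)
= 1×(243 - 1)/2
= 1×242/2
= 121

S_5 = 121


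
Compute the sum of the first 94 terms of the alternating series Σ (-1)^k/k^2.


S = -1 + 1/4 - 1/9 + 1/16 - 1/25 + 1/36 - 1/49 + 1/64 ± ...
= -0.8224
(Full series converges to -π²/12 ≈ -0.8225)

S_94 = -0.8224


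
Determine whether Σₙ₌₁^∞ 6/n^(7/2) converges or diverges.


p-series test: Σ c/n^p converges if p > 1, diverges if p ≤ 1 (constant c > 0 doesn't affect convergence).
p = 7/2
7/2 > 1 → CONVERGES

Converges (p = 7/2 > 1)


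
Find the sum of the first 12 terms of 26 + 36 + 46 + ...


aₙ = 26 + (12-1)×10 = 136
Sₙ = n(a₁+aₙ)/2 = 12×(26+136)/2
= 12×162/2 = 972

S_12 = 972


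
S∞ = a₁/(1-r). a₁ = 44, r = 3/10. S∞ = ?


S∞ = a₁/(1-r) = 44/(1 - 3/10)
= 44/(7/10)
= 440/7

S∞ = 440/7


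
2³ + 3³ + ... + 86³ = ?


Σₖ₌2^86 k³ = [86·87/2]² − [1·2/2]²
= 13995081 − 1 = 13995080

Σk³ = 13995080


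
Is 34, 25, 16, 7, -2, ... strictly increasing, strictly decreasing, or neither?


Differences: -9, -9, -9, -9
All differences < 0 → strictly DECREASING

Monotonically decreasing


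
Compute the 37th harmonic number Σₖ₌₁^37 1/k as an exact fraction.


H_37 = 1/1 + 1/2 + 1/3 + ... + 1/37
= 2040798836801833/485721041551200
≈ 4.2016

H_37 = 2040798836801833/485721041551200 ≈ 4.2016


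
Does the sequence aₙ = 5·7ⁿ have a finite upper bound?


aₙ = 5·7ⁿ → as n→∞, aₙ→∞ (since base 7 > 1)
No finite upper bound exists
The sequence is UNBOUNDED

Unbounded (aₙ → ∞ as n → ∞)


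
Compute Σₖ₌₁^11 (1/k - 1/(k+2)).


Telescoping with gap 2: two head and two tail terms survive.
= (1 + 1/2) - (1/12 + 1/13)
= 3/2 - 1/12 - 1/13 = 209/156

Sum = 209/156


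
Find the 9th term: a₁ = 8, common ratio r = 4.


aₙ = a₁·r^(n-1)
= 8×4^8
= 8×65536
= 524288

a_9 = 524288


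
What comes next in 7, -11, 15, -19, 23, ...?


Pattern: alternating sign, magnitude arithmetic (d=4)
Terms: 7, -11, 15, -19, 23
Next term = -27

Next term = -27


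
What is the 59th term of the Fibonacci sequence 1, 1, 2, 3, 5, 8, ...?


Fibonacci sequence: 1, 1, 2, 3, 5, 8, 13, 21, 34, 55, 89, ...
F(59) = 956722026041

F(59) = 956722026041


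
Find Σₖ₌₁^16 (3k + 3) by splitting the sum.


Σ(3k+3) = 3·Σk + 3·n
= 3·136 + 3·16
= 408 + 48 = 456

Σ = 456


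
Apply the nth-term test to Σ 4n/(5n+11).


lim(n→∞) 4n/(5n+11) = 4/5 = 4/5  (divide numerator and denominator by n)
lim aₙ = 4/5 ≠ 0 → series DIVERGES

Diverges (lim aₙ = 4/5 ≠ 0)


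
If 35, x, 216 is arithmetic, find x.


AM = (35 + 216)/2 = 251/2 = 125.5

AM = 125.5


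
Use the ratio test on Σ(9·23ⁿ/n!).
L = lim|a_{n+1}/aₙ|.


aₙ = 9·23^n/n!
a_{n+1}/aₙ = 23^(n+1)/(n+1)! × n!/23^n  (constant 9 cancels)
= 23/(n+1)
L = lim(n→∞) 23/(n+1) = 0
L < 1 → series CONVERGES

Converges (ratio test: L = 0 < 1)


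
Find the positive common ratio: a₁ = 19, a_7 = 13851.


r^(n-1) = aₙ/a₁
r^6 = 13851/19 = 729
r = 729^(1/6)
= ±3; taking r > 0 gives r = 3

r = 3


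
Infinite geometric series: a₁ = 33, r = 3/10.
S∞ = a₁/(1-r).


S∞ = a₁/(1-r) = 33/(1 - 3/10)
= 33/(7/10)
= 330/7

S∞ = 330/7


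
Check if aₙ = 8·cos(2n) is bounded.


For all n, -1 ≤ cos(2n) ≤ 1, so -8 ≤ 8·cos(2n) ≤ 8
Lower bound: -8, Upper bound: 8
The sequence IS bounded

Bounded (-8 ≤ aₙ ≤ 8)


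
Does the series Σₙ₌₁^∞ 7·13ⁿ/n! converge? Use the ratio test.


aₙ = 7·13^n/n!
a_{n+1}/aₙ = 13^(n+1)/(n+1)! × n!/13^n  (constant 7 cancels)
= 13/(n+1)
L = lim(n→∞) 13/(n+1) = 0
L < 1 → series CONVERGES

Converges (ratio test: L = 0 < 1)


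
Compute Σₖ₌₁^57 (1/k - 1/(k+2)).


Telescoping with gap 2: two head and two tail terms survive.
= (1 + 1/2) - (1/58 + 1/59)
= 3/2 - 1/58 - 1/59 = 2508/1711

Sum = 2508/1711


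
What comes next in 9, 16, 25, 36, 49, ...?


Pattern: perfect squares: n²
Terms: 9, 16, 25, 36, 49
Next term = 64

Next term = 64


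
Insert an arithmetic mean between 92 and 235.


AM = (92 + 235)/2 = 327/2 = 163.5

AM = 163.5


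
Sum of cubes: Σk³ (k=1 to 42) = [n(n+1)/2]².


n(n+1)/2 = 42×43/2 = 903
Σk³ = 903² = 815409

Σk³ = 815409


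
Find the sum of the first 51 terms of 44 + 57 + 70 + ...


aₙ = 44 + (51-1)×13 = 694
Sₙ = n(a₁+aₙ)/2 = 51×(44+694)/2
= 51×738/2 = 18819

S_51 = 18819


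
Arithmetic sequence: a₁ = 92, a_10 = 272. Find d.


d = (aₙ - a₁)/(n-1)
= (272 - 92)/(10-1)
= 180/9 = 20

d = 20


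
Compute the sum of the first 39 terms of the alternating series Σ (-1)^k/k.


S = -1 + 1/2 - 1/3 + 1/4 - 1/5 + 1/6 - 1/7 + 1/8 ± ...
= -0.7058
(Full series converges to -ln(2) ≈ -0.6931)

S_39 = -0.7058


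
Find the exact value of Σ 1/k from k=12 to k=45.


Σₖ₌12^45 1/k = 1/12 + 1/13 + 1/14 + ... + 1/45
= 12952600348955916409/9419588158802421600
≈ 1.3751

Sum = 12952600348955916409/9419588158802421600 ≈ 1.3751


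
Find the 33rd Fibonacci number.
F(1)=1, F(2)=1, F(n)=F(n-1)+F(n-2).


Fibonacci sequence: 1, 1, 2, 3, 5, 8, 13, 21, 34, 55, 89, ...
F(33) = 3524578

F(33) = 3524578


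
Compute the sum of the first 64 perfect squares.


n = 64
n(n+1)(2n+1)/6 = 64×65×129/6
= 536640/6 = 89440

Σk² = 89440


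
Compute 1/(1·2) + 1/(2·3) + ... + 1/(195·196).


1/(k(k+1)) = 1/k - 1/(k+1) (partial fractions)
Telescoping: Σ = 1 - 1/196 = 195/196

Sum = 195/196


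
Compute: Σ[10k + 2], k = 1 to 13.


Σ(10k+2) = 10·Σk + 2·n
= 10·91 + 2·13
= 910 + 26 = 936

Σ = 936


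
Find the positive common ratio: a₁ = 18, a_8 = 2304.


r^(n-1) = aₙ/a₁
r^7 = 2304/18 = 128
r = 128^(1/7)
= 2

r = 2


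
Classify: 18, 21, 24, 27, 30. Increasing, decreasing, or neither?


Differences: 3, 3, 3, 3
All differences > 0 → strictly INCREASING

Monotonically increasing


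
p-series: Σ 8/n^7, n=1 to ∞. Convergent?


p-series test: Σ c/n^p converges if p > 1, diverges if p ≤ 1 (constant c > 0 doesn't affect convergence).
p = 7
7 > 1 → CONVERGES

Converges (p = 7 > 1)


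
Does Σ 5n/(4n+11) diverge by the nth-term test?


lim(n→∞) 5n/(4n+11) = 5/4 = 5/4  (divide numerator and denominator by n)
lim aₙ = 5/4 ≠ 0 → series DIVERGES

Diverges (lim aₙ = 5/4 ≠ 0)


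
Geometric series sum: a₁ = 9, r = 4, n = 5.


Sₙ = 9×(4^5 - 1)/(4 - 1)
= 9×(1024 - 1)/3
= 9×1023/3
= 3069

S_5 = 3069


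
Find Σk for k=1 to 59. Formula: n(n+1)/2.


n(n+1)/2 = 59×60/2 = 3540/2 = 1770

Σk = 1770


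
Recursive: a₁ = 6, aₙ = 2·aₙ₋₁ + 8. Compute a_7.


Computing step by step:
a_1 = 6
a_2 = 20
a_3 = 48
a_4 = 104
a_5 = 216
a_6 = 440
a_7 = 888


a_7 = 888


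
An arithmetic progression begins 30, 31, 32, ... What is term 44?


aₙ = a₁ + (n-1)d
= 30 + (44-1)×1
= 30 + 43
= 73

a_44 = 73


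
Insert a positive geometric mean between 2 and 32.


GM = √(2×32) = √64 = 8

GM = 8


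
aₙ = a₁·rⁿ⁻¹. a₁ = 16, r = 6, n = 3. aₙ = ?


aₙ = a₁·r^(n-1)
= 16×6^2
= 16×36
= 576

a_3 = 576


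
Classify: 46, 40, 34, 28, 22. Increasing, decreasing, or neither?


Differences: -6, -6, -6, -6
All differences < 0 → strictly DECREASING

Monotonically decreasing


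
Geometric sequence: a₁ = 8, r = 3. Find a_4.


aₙ = a₁·r^(n-1)
= 8×3^3
= 8×27
= 216

a_4 = 216


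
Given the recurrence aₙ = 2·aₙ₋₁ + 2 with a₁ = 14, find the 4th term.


Computing step by step:
a_1 = 14
a_2 = 30
a_3 = 62
a_4 = 126


a_4 = 126


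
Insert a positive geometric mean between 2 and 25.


GM = √(2×25) = √50 = 7.0711

GM = 7.0711


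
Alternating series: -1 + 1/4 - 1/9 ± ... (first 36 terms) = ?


S = -1 + 1/4 - 1/9 + 1/16 - 1/25 + 1/36 - 1/49 + 1/64 ± ...
= -0.8221
(Full series converges to -π²/12 ≈ -0.8225)

S_36 = -0.8221


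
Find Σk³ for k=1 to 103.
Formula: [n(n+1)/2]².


n(n+1)/2 = 103×104/2 = 5356
Σk³ = 5356² = 28686736

Σk³ = 28686736


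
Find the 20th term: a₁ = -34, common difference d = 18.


aₙ = a₁ + (n-1)d
= -34 + (20-1)×18
= -34 + 342
= 308

a_20 = 308


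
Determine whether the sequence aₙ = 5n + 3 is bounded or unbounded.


aₙ = 5n + 3 → as n→∞, aₙ→∞
No finite upper bound exists
The sequence is UNBOUNDED

Unbounded (aₙ → ∞ as n → ∞)


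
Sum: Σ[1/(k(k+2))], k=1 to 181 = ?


1/(k(k+2)) = (1/2)·(1/k - 1/(k+2)) (partial fractions)
Telescoping: Σ = (1/2)·(1 + 1/2 - 1/182 - 1/183) = 24797/33306

Sum = 24797/33306


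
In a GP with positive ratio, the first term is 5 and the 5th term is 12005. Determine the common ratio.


r^(n-1) = aₙ/a₁
r^4 = 12005/5 = 2401
r = 2401^(1/4)
= ±7; taking r > 0 gives r = 7

r = 7


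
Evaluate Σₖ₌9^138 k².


Σₖ₌9^138 k² = Σₖ₌₁^138 k² − Σₖ₌₁^8 k²
= 138·139·277/6 − 8·9·17/6
= 885569 − 204 = 885365

Σk² = 885365


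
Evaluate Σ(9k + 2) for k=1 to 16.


Σ(9k+2) = 9·Σk + 2·n
= 9·136 + 2·16
= 1224 + 32 = 1256

Σ = 1256


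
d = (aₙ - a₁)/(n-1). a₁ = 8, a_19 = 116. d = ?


d = (aₙ - a₁)/(n-1)
= (116 - 8)/(19-1)
= 108/18 = 6

d = 6


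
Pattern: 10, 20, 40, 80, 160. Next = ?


Pattern: geometric (r=2)
Terms: 10, 20, 40, 80, 160
Next term = 320

Next term = 320


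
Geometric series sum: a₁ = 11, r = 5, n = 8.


Sₙ = 11×(5^8 - 1)/(5 - 1)
= 11×(390625 - 1)/4
= 11×390624/4
= 1074216

S_8 = 1074216


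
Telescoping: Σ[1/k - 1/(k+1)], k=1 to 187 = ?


Telescoping: adjacent terms cancel.
= 1/1 - 1/188
= 1 - 1/188 = 187/188

Sum = 187/188


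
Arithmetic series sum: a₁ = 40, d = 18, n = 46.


aₙ = 40 + (46-1)×18 = 850
Sₙ = n(a₁+aₙ)/2 = 46×(40+850)/2
= 46×890/2 = 20470

S_46 = 20470


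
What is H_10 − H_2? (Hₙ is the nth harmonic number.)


Σₖ₌3^10 1/k = 1/3 + 1/4 + 1/5 + 1/6 + 1/7 + 1/8 + 1/9 + 1/10
= 3601/2520
≈ 1.429

Sum = 3601/2520 ≈ 1.429


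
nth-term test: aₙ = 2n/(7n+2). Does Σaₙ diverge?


lim(n→∞) 2n/(7n+2) = 2/7 = 2/7  (divide numerator and denominator by n)
lim aₙ = 2/7 ≠ 0 → series DIVERGES

Diverges (lim aₙ = 2/7 ≠ 0)


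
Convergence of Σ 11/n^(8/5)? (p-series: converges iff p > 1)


p-series test: Σ c/n^p converges if p > 1, diverges if p ≤ 1 (constant c > 0 doesn't affect convergence).
p = 8/5
8/5 > 1 → CONVERGES

Converges (p = 8/5 > 1)


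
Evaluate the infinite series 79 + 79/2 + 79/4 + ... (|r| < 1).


S∞ = a₁/(1-r) = 79/(1 - 1/2)
= 79/(1/2)
= 158

S∞ = 158


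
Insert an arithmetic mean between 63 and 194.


AM = (63 + 194)/2 = 257/2 = 128.5

AM = 128.5


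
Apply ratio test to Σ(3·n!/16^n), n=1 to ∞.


aₙ = 3·n!/16^n
a_{n+1}/aₙ = (n+1)!/16^(n+1) × 16^n/n!  (constant 3 cancels)
= (n+1)/16
L = lim(n→∞) (n+1)/16 = ∞
L > 1 → series DIVERGES

Diverges (ratio test: L = ∞ > 1)


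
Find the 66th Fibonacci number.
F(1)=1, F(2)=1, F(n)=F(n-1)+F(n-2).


Fibonacci sequence: 1, 1, 2, 3, 5, 8, 13, 21, 34, 55, 89, ...
F(66) = 27777890035288

F(66) = 27777890035288


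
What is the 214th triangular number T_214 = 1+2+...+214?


n(n+1)/2 = 214×215/2 = 46010/2 = 23005

Σk = 23005


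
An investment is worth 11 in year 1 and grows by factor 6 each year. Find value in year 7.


aₙ = a₁·r^(n-1)
= 11×6^6
= 11×46656
= 513216

a_7 = 513216


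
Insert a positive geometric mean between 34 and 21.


GM = √(34×21) = √714 = 26.7208

GM = 26.7208


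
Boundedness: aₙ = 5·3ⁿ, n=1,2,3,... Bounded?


aₙ = 5·3ⁿ → as n→∞, aₙ→∞ (since base 3 > 1)
No finite upper bound exists
The sequence is UNBOUNDED

Unbounded (aₙ → ∞ as n → ∞)


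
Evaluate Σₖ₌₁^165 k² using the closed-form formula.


n = 165
n(n+1)(2n+1)/6 = 165×166×331/6
= 9066090/6 = 1511015

Σk² = 1511015


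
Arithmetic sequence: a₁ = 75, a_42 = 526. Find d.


d = (aₙ - a₁)/(n-1)
= (526 - 75)/(42-1)
= 451/41 = 11

d = 11


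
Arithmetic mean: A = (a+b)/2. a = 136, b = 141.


AM = (136 + 141)/2 = 277/2 = 138.5

AM = 138.5


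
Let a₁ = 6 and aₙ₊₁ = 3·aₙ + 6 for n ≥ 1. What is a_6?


Computing step by step:
a_1 = 6
a_2 = 24
a_3 = 78
a_4 = 240
a_5 = 726
a_6 = 2184


a_6 = 2184


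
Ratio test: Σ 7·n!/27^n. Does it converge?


aₙ = 7·n!/27^n
a_{n+1}/aₙ = (n+1)!/27^(n+1) × 27^n/n!  (constant 7 cancels)
= (n+1)/27
L = lim(n→∞) (n+1)/27 = ∞
L > 1 → series DIVERGES

Diverges (ratio test: L = ∞ > 1)


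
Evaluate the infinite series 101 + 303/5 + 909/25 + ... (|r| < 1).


S∞ = a₁/(1-r) = 101/(1 - 3/5)
= 101/(2/5)
= 505/2

S∞ = 505/2


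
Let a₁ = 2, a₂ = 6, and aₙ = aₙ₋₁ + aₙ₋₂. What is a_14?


Computing iteratively: 2, 6, 8, 14, 22, 36, 58, 94, 152, 246, 398, 644, ...
a_14 = 1686

a_14 = 1686


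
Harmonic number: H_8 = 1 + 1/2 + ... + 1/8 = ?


H_8 = 1/1 + 1/2 + 1/3 + 1/4 + 1/5 + 1/6 + 1/7 + 1/8
= 761/280
≈ 2.7179

H_8 = 761/280 ≈ 2.7179


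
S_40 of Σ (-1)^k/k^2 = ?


S = -1 + 1/4 - 1/9 + 1/16 - 1/25 + 1/36 - 1/49 + 1/64 ± ...
= -0.8222
(Full series converges to -π²/12 ≈ -0.8225)

S_40 = -0.8222


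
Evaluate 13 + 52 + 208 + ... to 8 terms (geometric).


Sₙ = 13×(4^8 - 1)/(4 - 1)
= 13×(65536 - 1)/3
= 13×65535/3
= 283985

S_8 = 283985


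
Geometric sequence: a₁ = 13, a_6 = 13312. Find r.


r^(n-1) = aₙ/a₁
r^5 = 13312/13 = 1024
r = 1024^(1/5)
= 4

r = 4


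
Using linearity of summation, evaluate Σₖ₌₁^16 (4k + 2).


Σ(4k+2) = 4·Σk + 2·n
= 4·136 + 2·16
= 544 + 32 = 576

Σ = 576


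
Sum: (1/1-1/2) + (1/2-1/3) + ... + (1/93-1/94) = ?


Telescoping: adjacent terms cancel.
= 1/1 - 1/94
= 1 - 1/94 = 93/94

Sum = 93/94


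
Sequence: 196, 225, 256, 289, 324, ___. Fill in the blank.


Pattern: perfect squares: n²
Terms: 196, 225, 256, 289, 324
Next term = 361

Next term = 361


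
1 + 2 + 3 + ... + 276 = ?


n(n+1)/2 = 276×277/2 = 76452/2 = 38226

Σk = 38226


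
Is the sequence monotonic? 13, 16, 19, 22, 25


Differences: 3, 3, 3, 3
All differences > 0 → strictly INCREASING

Monotonically increasing


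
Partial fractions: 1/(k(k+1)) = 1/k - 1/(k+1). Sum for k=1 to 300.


1/(k(k+1)) = 1/k - 1/(k+1) (partial fractions)
Telescoping: Σ = 1 - 1/301 = 300/301

Sum = 300/301


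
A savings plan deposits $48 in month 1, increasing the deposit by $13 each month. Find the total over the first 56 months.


aₙ = 48 + (56-1)×13 = 763
Sₙ = n(a₁+aₙ)/2 = 56×(48+763)/2
= 56×811/2 = 22708

S_56 = 22708


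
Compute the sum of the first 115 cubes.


n(n+1)/2 = 115×116/2 = 6670
Σk³ = 6670² = 44488900

Σk³ = 44488900


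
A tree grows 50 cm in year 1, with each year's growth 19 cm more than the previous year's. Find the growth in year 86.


aₙ = a₁ + (n-1)d
= 50 + (86-1)×19
= 50 + 1615
= 1665

a_86 = 1665


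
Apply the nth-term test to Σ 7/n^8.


lim(n→∞) 7/n^8 = 0
lim aₙ = 0 → nth-term test is INCONCLUSIVE
(Need other tests; this is actually a convergent p-series with p=8 > 1)

Inconclusive (lim aₙ = 0; need another test)


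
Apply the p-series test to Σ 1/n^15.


p-series test: Σ c/n^p converges if p > 1, diverges if p ≤ 1 (constant c > 0 doesn't affect convergence).
p = 15
15 > 1 → CONVERGES

Converges (p = 15 > 1)


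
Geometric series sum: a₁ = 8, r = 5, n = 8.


Sₙ = 8×(5^8 - 1)/(5 - 1)
= 8×(390625 - 1)/4
= 8×390624/4
= 781248

S_8 = 781248


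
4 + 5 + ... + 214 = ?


Σₖ₌4^214 k = Σₖ₌₁^214 k − Σₖ₌₁^3 k
= 214·215/2 − 3·4/2
= 23005 − 6 = 22999

Σk = 22999


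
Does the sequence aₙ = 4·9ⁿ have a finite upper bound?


aₙ = 4·9ⁿ → as n→∞, aₙ→∞ (since base 9 > 1)
No finite upper bound exists
The sequence is UNBOUNDED

Unbounded (aₙ → ∞ as n → ∞)


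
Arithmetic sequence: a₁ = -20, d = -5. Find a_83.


aₙ = a₁ + (n-1)d
= -20 + (83-1)×-5
= -20 - 410
= -430

a_83 = -430


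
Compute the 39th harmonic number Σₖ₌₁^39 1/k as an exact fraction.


H_39 = 1/1 + 1/2 + 1/3 + ... + 1/39
= 2066035355155033/485721041551200
≈ 4.2535

H_39 = 2066035355155033/485721041551200 ≈ 4.2535


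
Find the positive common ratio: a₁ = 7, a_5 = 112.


r^(n-1) = aₙ/a₁
r^4 = 112/7 = 16
r = 16^(1/4)
= ±2; taking r > 0 gives r = 2

r = 2


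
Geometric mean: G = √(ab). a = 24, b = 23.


GM = √(24×23) = √552 = 23.4947

GM = 23.4947


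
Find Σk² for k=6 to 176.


Σₖ₌6^176 k² = Σₖ₌₁^176 k² − Σₖ₌₁^5 k²
= 176·177·353/6 − 5·6·11/6
= 1832776 − 55 = 1832721

Σk² = 1832721


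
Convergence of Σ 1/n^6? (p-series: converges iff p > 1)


p-series test: Σ c/n^p converges if p > 1, diverges if p ≤ 1 (constant c > 0 doesn't affect convergence).
p = 6
6 > 1 → CONVERGES

Converges (p = 6 > 1)


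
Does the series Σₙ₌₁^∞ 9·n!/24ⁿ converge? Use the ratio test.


aₙ = 9·n!/24^n
a_{n+1}/aₙ = (n+1)!/24^(n+1) × 24^n/n!  (constant 9 cancels)
= (n+1)/24
L = lim(n→∞) (n+1)/24 = ∞
L > 1 → series DIVERGES

Diverges (ratio test: L = ∞ > 1)


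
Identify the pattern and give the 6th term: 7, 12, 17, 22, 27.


Pattern: arithmetic (d=5)
Terms: 7, 12, 17, 22, 27
Next term = 32

Next term = 32


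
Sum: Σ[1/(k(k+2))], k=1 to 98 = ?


1/(k(k+2)) = (1/2)·(1/k - 1/(k+2)) (partial fractions)
Telescoping: Σ = (1/2)·(1 + 1/2 - 1/99 - 1/100) = 14651/19800

Sum = 14651/19800


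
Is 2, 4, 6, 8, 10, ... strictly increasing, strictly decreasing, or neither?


Differences: 2, 2, 2, 2
All differences > 0 → strictly INCREASING

Monotonically increasing


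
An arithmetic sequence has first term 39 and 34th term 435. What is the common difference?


d = (aₙ - a₁)/(n-1)
= (435 - 39)/(34-1)
= 396/33 = 12

d = 12


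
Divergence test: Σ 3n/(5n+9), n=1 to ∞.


lim(n→∞) 3n/(5n+9) = 3/5 = 3/5  (divide numerator and denominator by n)
lim aₙ = 3/5 ≠ 0 → series DIVERGES

Diverges (lim aₙ = 3/5 ≠ 0)


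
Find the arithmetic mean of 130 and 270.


AM = (130 + 270)/2 = 400/2 = 200

AM = 200


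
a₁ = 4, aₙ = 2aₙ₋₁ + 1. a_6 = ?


Computing step by step:
a_1 = 4
a_2 = 9
a_3 = 19
a_4 = 39
a_5 = 79
a_6 = 159


a_6 = 159


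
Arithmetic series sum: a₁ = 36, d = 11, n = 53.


aₙ = 36 + (53-1)×11 = 608
Sₙ = n(a₁+aₙ)/2 = 53×(36+608)/2
= 53×644/2 = 17066

S_53 = 17066


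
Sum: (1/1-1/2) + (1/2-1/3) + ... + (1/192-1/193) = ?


Telescoping: adjacent terms cancel.
= 1/1 - 1/193
= 1 - 1/193 = 192/193

Sum = 192/193


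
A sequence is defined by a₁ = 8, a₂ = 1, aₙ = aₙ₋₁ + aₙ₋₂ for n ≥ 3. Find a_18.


Computing iteratively: 8, 1, 9, 10, 19, 29, 48, 77, 125, 202, 327, 529, ...
a_18 = 9493

a_18 = 9493


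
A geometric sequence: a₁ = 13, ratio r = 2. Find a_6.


aₙ = a₁·r^(n-1)
= 13×2^5
= 13×32
= 416

a_6 = 416


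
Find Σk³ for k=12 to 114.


Σₖ₌12^114 k³ = [114·115/2]² − [11·12/2]²
= 42968025 − 4356 = 42963669

Σk³ = 42963669


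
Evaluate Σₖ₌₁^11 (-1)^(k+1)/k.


S = 1 - 1/2 + 1/3 - 1/4 + 1/5 - 1/6 + 1/7 - 1/8 ± ...
= 0.7365
(Full series converges to +ln(2) ≈ +0.6931)

S_11 = 0.7365


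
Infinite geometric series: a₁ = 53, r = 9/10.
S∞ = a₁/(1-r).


S∞ = a₁/(1-r) = 53/(1 - 9/10)
= 53/(1/10)
= 530

S∞ = 530


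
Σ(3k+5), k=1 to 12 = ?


Σ(3k+5) = 3·Σk + 5·n
= 3·78 + 5·12
= 234 + 60 = 294

Σ = 294


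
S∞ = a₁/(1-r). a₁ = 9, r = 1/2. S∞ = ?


S∞ = a₁/(1-r) = 9/(1 - 1/2)
= 9/(1/2)
= 18

S∞ = 18


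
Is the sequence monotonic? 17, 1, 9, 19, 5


Differences: -16, 8, 10, -14
Difference at position 2 is +8 (> 0) but position 1 is -16 (< 0) — sequence both rises and falls
→ NOT monotonic

Not monotonic


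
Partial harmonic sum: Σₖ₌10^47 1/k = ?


Σₖ₌10^47 1/k = 1/10 + 1/11 + 1/12 + ... + 1/47
= 712335561944504418743/442720643463713815200
≈ 1.609

Sum = 712335561944504418743/442720643463713815200 ≈ 1.609


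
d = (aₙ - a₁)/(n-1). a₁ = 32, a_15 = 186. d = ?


d = (aₙ - a₁)/(n-1)
= (186 - 32)/(15-1)
= 154/14 = 11

d = 11


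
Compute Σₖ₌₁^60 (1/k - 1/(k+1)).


Telescoping: adjacent terms cancel.
= 1/1 - 1/61
= 1 - 1/61 = 60/61

Sum = 60/61


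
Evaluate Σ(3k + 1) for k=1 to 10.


Σ(3k+1) = 3·Σk + 1·n
= 3·55 + 1·10
= 165 + 10 = 175

Σ = 175


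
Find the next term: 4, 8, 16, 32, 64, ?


Pattern: powers of 2: 2ⁿ
Terms: 4, 8, 16, 32, 64
Next term = 128

Next term = 128


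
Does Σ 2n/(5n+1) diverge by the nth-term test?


lim(n→∞) 2n/(5n+1) = 2/5 = 2/5  (divide numerator and denominator by n)
lim aₙ = 2/5 ≠ 0 → series DIVERGES

Diverges (lim aₙ = 2/5 ≠ 0)


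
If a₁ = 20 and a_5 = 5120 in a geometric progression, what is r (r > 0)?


r^(n-1) = aₙ/a₁
r^4 = 5120/20 = 256
r = 256^(1/4)
= ±4; taking r > 0 gives r = 4

r = 4


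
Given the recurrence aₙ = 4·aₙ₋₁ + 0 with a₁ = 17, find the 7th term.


Computing step by step:
a_1 = 17
a_2 = 68
a_3 = 272
a_4 = 1088
a_5 = 4352
a_6 = 17408
a_7 = 69632


a_7 = 69632


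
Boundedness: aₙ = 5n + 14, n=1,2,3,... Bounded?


aₙ = 5n + 14 → as n→∞, aₙ→∞
No finite upper bound exists
The sequence is UNBOUNDED

Unbounded (aₙ → ∞ as n → ∞)


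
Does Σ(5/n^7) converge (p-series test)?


p-series test: Σ c/n^p converges if p > 1, diverges if p ≤ 1 (constant c > 0 doesn't affect convergence).
p = 7
7 > 1 → CONVERGES

Converges (p = 7 > 1)


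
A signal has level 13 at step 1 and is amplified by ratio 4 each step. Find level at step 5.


aₙ = a₁·r^(n-1)
= 13×4^4
= 13×256
= 3328

a_5 = 3328
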